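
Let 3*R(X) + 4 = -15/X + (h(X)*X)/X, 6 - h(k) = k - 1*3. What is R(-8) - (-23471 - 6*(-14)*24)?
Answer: 515039/24 ≈ 21460.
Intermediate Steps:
h(k) = 9 - k (h(k) = 6 - (k - 1*3) = 6 - (k - 3) = 6 - (-3 + k) = 6 + (3 - k) = 9 - k)
R(X) = 5/3 - 5/X - X/3 (R(X) = -4/3 + (-15/X + ((9 - X)*X)/X)/3 = -4/3 + (-15/X + (X*(9 - X))/X)/3 = -4/3 + (-15/X + (9 - X))/3 = -4/3 + (9 - X - 15/X)/3 = -4/3 + (3 - 5/X - X/3) = 5/3 - 5/X - X/3)
R(-8) - (-23471 - 6*(-14)*24) = (5/3 - 5/(-8) - ⅓*(-8)) - (-23471 - 6*(-14)*24) = (5/3 - 5*(-⅛) + 8/3) - (-23471 + 84*24) = (5/3 + 5/8 + 8/3) - (-23471 + 2016) = 119/24 - 1*(-21455) = 119/24 + 21455 = 515039/24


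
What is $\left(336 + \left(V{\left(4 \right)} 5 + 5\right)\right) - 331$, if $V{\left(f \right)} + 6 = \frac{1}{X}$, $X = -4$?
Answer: $- \frac{85}{4} \approx -21.25$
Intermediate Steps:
$V{\left(f \right)} = - \frac{25}{4}$ ($V{\left(f \right)} = -6 + \frac{1}{-4} = -6 - \frac{1}{4} = - \frac{25}{4}$)
$\left(336 + \left(V{\left(4 \right)} 5 + 5\right)\right) - 331 = \left(336 + \left(\left(- \frac{25}{4}\right) 5 + 5\right)\right) - 331 = \left(336 + \left(- \frac{125}{4} + 5\right)\right) - 331 = \left(336 - \frac{105}{4}\right) - 331 = \frac{1239}{4} - 331 = - \frac{85}{4}$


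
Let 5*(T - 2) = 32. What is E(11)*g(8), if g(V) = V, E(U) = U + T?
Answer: 776/5 ≈ 155.20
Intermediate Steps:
T = 42/5 (T = 2 + (1/5)*32 = 2 + 32/5 = 42/5 ≈ 8.4000)
E(U) = 42/5 + U (E(U) = U + 42/5 = 42/5 + U)
E(11)*g(8) = (42/5 + 11)*8 = (97/5)*8 = 776/5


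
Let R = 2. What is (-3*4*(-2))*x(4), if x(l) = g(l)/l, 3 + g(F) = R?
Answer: -6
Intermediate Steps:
g(F) = -1 (g(F) = -3 + 2 = -1)
x(l) = -1/l
(-3*4*(-2))*x(4) = (-3*4*(-2))*(-1/4) = (-12*(-2))*(-1*1/4) = 24*(-1/4) = -6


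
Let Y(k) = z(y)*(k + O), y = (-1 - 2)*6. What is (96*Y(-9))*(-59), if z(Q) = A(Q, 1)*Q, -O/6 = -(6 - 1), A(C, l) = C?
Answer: -38537856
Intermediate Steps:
y = -18 (y = -3*6 = -18)
O = 30 (O = -(-6)*(6 - 1) = -(-6)*5 = -6*(-5) = 30)
z(Q) = Q² (z(Q) = Q*Q = Q²)
Y(k) = 9720 + 324*k (Y(k) = (-18)²*(k + 30) = 324*(30 + k) = 9720 + 324*k)
(96*Y(-9))*(-59) = (96*(9720 + 324*(-9)))*(-59) = (96*(9720 - 2916))*(-59) = (96*6804)*(-59) = 653184*(-59) = -38537856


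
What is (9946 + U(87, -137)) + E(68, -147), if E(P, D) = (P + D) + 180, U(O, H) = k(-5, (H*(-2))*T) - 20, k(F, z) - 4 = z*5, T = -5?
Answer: 3181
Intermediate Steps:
k(F, z) = 4 + 5*z (k(F, z) = 4 + z*5 = 4 + 5*z)
U(O, H) = -16 + 50*H (U(O, H) = (4 + 5*((H*(-2))*(-5))) - 20 = (4 + 5*(-2*H*(-5))) - 20 = (4 + 5*(10*H)) - 20 = (4 + 50*H) - 20 = -16 + 50*H)
E(P, D) = 180 + D + P (E(P, D) = (D + P) + 180 = 180 + D + P)
(9946 + U(87, -137)) + E(68, -147) = (9946 + (-16 + 50*(-137))) + (180 - 147 + 68) = (9946 + (-16 - 6850)) + 101 = (9946 - 6866) + 101 = 3080 + 101 = 3181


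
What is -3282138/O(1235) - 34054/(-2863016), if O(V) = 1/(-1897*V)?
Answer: 11007403968620847707/1431508 ≈ 7.6894e+12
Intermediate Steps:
O(V) = -1/(1897*V)
-3282138/O(1235) - 34054/(-2863016) = -3282138/((-1/1897/1235)) - 34054/(-2863016) = -3282138/((-1/1897*1/1235)) - 34054*(-1/2863016) = -3282138/(-1/2342795) + 17027/1431508 = -3282138*(-2342795) + 17027/1431508 = 7689376495710 + 17027/1431508 = 11007403968620847707/1431508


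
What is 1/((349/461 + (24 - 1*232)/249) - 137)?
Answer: -114789/15735080 ≈ -0.0072951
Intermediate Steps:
1/((349/461 + (24 - 1*232)/249) - 137) = 1/((349*(1/461) + (24 - 232)*(1/249)) - 137) = 1/((349/461 - 208*1/249) - 137) = 1/((349/461 - 208/249) - 137) = 1/(-8987/114789 - 137) = 1/(-15735080/114789) = -114789/15735080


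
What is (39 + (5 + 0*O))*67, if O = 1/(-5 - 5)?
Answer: 2948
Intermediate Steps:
O = -⅒ (O = 1/(-10) = -⅒ ≈ -0.10000)
(39 + (5 + 0*O))*67 = (39 + (5 + 0*(-⅒)))*67 = (39 + (5 + 0))*67 = (39 + 5)*67 = 44*67 = 2948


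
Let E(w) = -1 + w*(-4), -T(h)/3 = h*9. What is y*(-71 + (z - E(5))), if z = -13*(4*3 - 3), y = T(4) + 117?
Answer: -1503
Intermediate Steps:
T(h) = -27*h (T(h) = -3*h*9 = -27*h)
y = 9 (y = -27*4 + 117 = -108 + 117 = 9)
z = -117 (z = -13*(12 - 3) = -13*9 = -117)
E(w) = -1 - 4*w
y*(-71 + (z - E(5))) = 9*(-71 + (-117 - (-1 - 4*5))) = 9*(-71 + (-117 - (-1 - 20))) = 9*(-71 + (-117 - 1*(-21))) = 9*(-71 + (-117 + 21)) = 9*(-71 - 96) = 9*(-167) = -1503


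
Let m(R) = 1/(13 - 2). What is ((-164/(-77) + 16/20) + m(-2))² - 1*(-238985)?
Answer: 35424904194/148225 ≈ 2.3899e+5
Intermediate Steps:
m(R) = 1/11
((-164/(-77) + 16/20) + m(-2))² - 1*(-238985) = ((-164/(-77) + 16/20) + 1/11)² - 1*(-238985) = ((-164*(-1/77) + 16*(1/20)) + 1/11)² + 238985 = ((164/77 + ⅘) + 1/11)² + 238985 = (1128/385 + 1/11)² + 238985 = (1163/385)² + 238985 = 1352569/148225 + 238985 = 35424904194/148225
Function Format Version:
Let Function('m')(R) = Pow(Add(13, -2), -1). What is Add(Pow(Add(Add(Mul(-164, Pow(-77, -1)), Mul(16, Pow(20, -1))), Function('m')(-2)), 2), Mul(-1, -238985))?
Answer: Rational(35424904194, 148225) ≈ 2.3899e+5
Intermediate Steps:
Function('m')(R) = Rational(1, 11) (Function('m')(R) = Pow(11, -1) = Rational(1, 11))
Add(Pow(Add(Add(Mul(-164, Pow(-77, -1)), Mul(16, Pow(20, -1))), Function('m')(-2)), 2), Mul(-1, -238985)) = Add(Pow(Add(Add(Mul(-164, Pow(-77, -1)), Mul(16, Pow(20, -1))), Rational(1, 11)), 2), Mul(-1, -238985)) = Add(Pow(Add(Add(Mul(-164, Rational(-1, 77)), Mul(16, Rational(1, 20))), Rational(1, 11)), 2), 238985) = Add(Pow(Add(Add(Rational(164, 77), Rational(4, 5)), Rational(1, 11)), 2), 238985) = Add(Pow(Add(Rational(1128, 385), Rational(1, 11)), 2), 238985) = Add(Pow(Rational(1163, 385), 2), 238985) = Add(Rational(1352569, 148225), 238985) = Rational(35424904194, 148225)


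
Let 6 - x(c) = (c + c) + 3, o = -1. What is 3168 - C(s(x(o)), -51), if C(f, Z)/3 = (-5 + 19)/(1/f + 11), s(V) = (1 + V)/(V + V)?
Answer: 60129/19 ≈ 3164.7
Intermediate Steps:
x(c) = 3 - 2*c (x(c) = 6 - ((c + c) + 3) = 6 - (2*c + 3) = 6 - (3 + 2*c) = 6 + (-3 - 2*c) = 3 - 2*c)
s(V) = (1 + V)/(2*V) (s(V) = (1 + V)/((2*V)) = (1 + V)*(1/(2*V)) = (1 + V)/(2*V))
C(f, Z) = 42/(11 + 1/f) (C(f, Z) = 3*((-5 + 19)/(1/f + 11)) = 3*(14/(11 + 1/f)) = 42/(11 + 1/f))
3168 - C(s(x(o)), -51) = 3168 - 42*(1 + (3 - 2*(-1)))/(2*(3 - 2*(-1)))/(1 + 11*((1 + (3 - 2*(-1)))/(2*(3 - 2*(-1))))) = 3168 - 42*(1 + (3 + 2))/(2*(3 + 2))/(1 + 11*((1 + (3 + 2))/(2*(3 + 2)))) = 3168 - 42*(½)*(1 + 5)/5/(1 + 11*((½)*(1 + 5)/5)) = 3168 - 42*(½)*(⅕)*6/(1 + 11*((½)*(⅕)*6)) = 3168 - 42*3/(5*(1 + 11*(⅗))) = 3168 - 42*3/(5*(1 + 33/5)) = 3168 - 42*3/(5*38/5) = 3168 - 42*3*5/(5*38) = 3168 - 1*63/19 = 3168 - 63/19 = 60129/19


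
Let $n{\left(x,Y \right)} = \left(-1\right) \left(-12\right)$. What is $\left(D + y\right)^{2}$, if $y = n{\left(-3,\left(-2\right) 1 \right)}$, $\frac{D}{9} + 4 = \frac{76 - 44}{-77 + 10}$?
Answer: $\frac{3594816}{4489} \approx 800.81$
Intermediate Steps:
$D = - \frac{2700}{67}$ ($D = -36 + 9 \frac{76 - 44}{-77 + 10} = -36 + 9 \frac{32}{-67} = -36 + 9 \cdot 32 \left(- \frac{1}{67}\right) = -36 + 9 \left(- \frac{32}{67}\right) = -36 - \frac{288}{67} = - \frac{2700}{67} \approx -40.299$)
$n{\left(x,Y \right)} = 12$
$y = 12$
$\left(D + y\right)^{2} = \left(- \frac{2700}{67} + 12\right)^{2} = \left(- \frac{1896}{67}\right)^{2} = \frac{3594816}{4489}$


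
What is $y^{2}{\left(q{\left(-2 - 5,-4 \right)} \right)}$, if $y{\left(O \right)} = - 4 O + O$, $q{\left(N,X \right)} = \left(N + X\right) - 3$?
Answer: $1764$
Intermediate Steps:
$q{\left(N,X \right)} = -3 + N + X$
$y{\left(O \right)} = - 3 O$
$y^{2}{\left(q{\left(-2 - 5,-4 \right)} \right)} = \left(- 3 \left(-3 - 7 - 4\right)\right)^{2} = \left(\left(-3\right) \left(-14\right)\right)^{2} = 42^{2} = 1764$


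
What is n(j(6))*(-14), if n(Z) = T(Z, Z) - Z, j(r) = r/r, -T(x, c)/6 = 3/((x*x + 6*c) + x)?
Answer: 91/2 ≈ 45.500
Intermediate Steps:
T(x, c) = -18/(x + x² + 6*c) (T(x, c) = -18/((x*x + 6*c) + x) = -18/((x² + 6*c) + x) = -18/(x + x² + 6*c))
j(r) = 1
n(Z) = -Z - 18/(Z² + 7*Z) (n(Z) = -18/(Z + Z² + 6*Z) - Z = -18/(Z² + 7*Z) - Z = -Z - 18/(Z² + 7*Z))
n(j(6))*(-14) = ((-18 - 1*1²*(7 + 1))/(1*(7 + 1)))*(-14) = (1*(-18 - 1*1*8)/8)*(-14) = (1*(⅛)*(-18 - 8))*(-14) = (1*(⅛)*(-26))*(-14) = -13/4*(-14) = 91/2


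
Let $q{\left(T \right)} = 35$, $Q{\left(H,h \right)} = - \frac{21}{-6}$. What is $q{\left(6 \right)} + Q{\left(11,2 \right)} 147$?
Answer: $\frac{1099}{2} \approx 549.5$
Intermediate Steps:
$Q{\left(H,h \right)} = \frac{7}{2}$ ($Q{\left(H,h \right)} = \left(-21\right) \left(- \frac{1}{6}\right) = \frac{7}{2}$)
$q{\left(6 \right)} + Q{\left(11,2 \right)} 147 = 35 + \frac{7}{2} \cdot 147 = 35 + \frac{1029}{2} = \frac{1099}{2}$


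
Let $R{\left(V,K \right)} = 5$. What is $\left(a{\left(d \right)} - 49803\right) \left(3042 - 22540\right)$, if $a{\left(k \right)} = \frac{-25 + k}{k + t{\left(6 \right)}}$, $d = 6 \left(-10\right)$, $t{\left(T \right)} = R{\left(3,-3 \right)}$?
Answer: $\frac{10681316368}{11} \approx 9.7103 \cdot 10^{8}$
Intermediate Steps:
$t{\left(T \right)} = 5$
$d = -60$
$a{\left(k \right)} = \frac{-25 + k}{5 + k}$ ($a{\left(k \right)} = \frac{-25 + k}{k + 5} = \frac{-25 + k}{5 + k}$)
$\left(a{\left(d \right)} - 49803\right) \left(3042 - 22540\right) = \left(\frac{-25 - 60}{5 - 60} - 49803\right) \left(3042 - 22540\right) = \left(\frac{1}{-55} \left(-85\right) - 49803\right) \left(-19498\right) = \left(\left(- \frac{1}{55}\right) \left(-85\right) - 49803\right) \left(-19498\right) = \left(\frac{17}{11} - 49803\right) \left(-19498\right) = \left(- \frac{547816}{11}\right) \left(-19498\right) = \frac{10681316368}{11}$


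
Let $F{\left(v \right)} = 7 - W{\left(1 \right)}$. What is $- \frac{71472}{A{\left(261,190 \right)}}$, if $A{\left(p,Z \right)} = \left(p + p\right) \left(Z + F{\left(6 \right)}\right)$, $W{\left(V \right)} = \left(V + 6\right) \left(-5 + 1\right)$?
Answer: $- \frac{11912}{19575} \approx -0.60853$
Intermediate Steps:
$W{\left(V \right)} = -24 - 4 V$ ($W{\left(V \right)} = \left(6 + V\right) \left(-4\right) = -24 - 4 V$)
$F{\left(v \right)} = 35$ ($F{\left(v \right)} = 7 - \left(-24 - 4\right) = 7 - -28 = 7 + 28 = 35$)
$A{\left(p,Z \right)} = 2 p \left(35 + Z\right)$ ($A{\left(p,Z \right)} = \left(p + p\right) \left(Z + 35\right) = 2 p \left(35 + Z\right)$)
$- \frac{71472}{A{\left(261,190 \right)}} = - \frac{71472}{2 \cdot 261 \left(35 + 190\right)} = - \frac{71472}{2 \cdot 261 \cdot 225} = - \frac{71472}{117450} = \left(-71472\right) \frac{1}{117450} = - \frac{11912}{19575}$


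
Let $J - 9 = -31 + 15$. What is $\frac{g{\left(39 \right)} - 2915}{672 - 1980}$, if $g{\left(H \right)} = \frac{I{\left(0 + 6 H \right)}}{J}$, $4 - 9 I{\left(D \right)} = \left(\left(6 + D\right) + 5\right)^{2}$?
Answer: $\frac{3434}{2289} \approx 1.5002$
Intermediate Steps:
$J = -7$ ($J = 9 + \left(-31 + 15\right) = 9 - 16 = -7$)
$I{\left(D \right)} = \frac{4}{9} - \frac{\left(11 + D\right)^{2}}{9}$ ($I{\left(D \right)} = \frac{4}{9} - \frac{\left(\left(6 + D\right) + 5\right)^{2}}{9} = \frac{4}{9} - \frac{\left(11 + D\right)^{2}}{9}$)
$g{\left(H \right)} = - \frac{4}{63} + \frac{\left(11 + 6 H\right)^{2}}{63}$ ($g{\left(H \right)} = \frac{\frac{4}{9} - \frac{\left(11 + \left(0 + 6 H\right)\right)^{2}}{9}}{-7} = \left(\frac{4}{9} - \frac{\left(11 + 6 H\right)^{2}}{9}\right) \left(- \frac{1}{7}\right) = - \frac{4}{63} + \frac{\left(11 + 6 H\right)^{2}}{63}$)
$\frac{g{\left(39 \right)} - 2915}{672 - 1980} = \frac{\left(- \frac{4}{63} + \frac{\left(11 + 6 \cdot 39\right)^{2}}{63}\right) - 2915}{672 - 1980} = \frac{\left(- \frac{4}{63} + \frac{\left(11 + 234\right)^{2}}{63}\right) - 2915}{672 - 1980} = \frac{\left(- \frac{4}{63} + \frac{245^{2}}{63}\right) - 2915}{-1308} = \left(\left(- \frac{4}{63} + \frac{1}{63} \cdot 60025\right) - 2915\right) \left(- \frac{1}{1308}\right) = \left(\left(- \frac{4}{63} + \frac{8575}{9}\right) - 2915\right) \left(- \frac{1}{1308}\right) = \left(\frac{6669}{7} - 2915\right) \left(- \frac{1}{1308}\right) = \left(- \frac{13736}{7}\right) \left(- \frac{1}{1308}\right) = \frac{3434}{2289}$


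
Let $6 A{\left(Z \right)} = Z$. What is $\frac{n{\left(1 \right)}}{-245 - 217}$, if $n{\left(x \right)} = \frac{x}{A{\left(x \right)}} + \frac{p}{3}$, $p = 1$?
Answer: $- \frac{19}{1386} \approx -0.013709$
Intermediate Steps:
$A{\left(Z \right)} = \frac{Z}{6}$
$n{\left(x \right)} = \frac{19}{3}$ ($n{\left(x \right)} = \frac{x}{\frac{1}{6} x} + 1 \cdot \frac{1}{3} = x \frac{6}{x} + 1 \cdot \frac{1}{3} = 6 + \frac{1}{3} = \frac{19}{3}$)
$\frac{n{\left(1 \right)}}{-245 - 217} = \frac{19}{3 \left(-245 - 217\right)} = \frac{19}{3 \left(-462\right)} = \frac{19}{3} \left(- \frac{1}{462}\right) = - \frac{19}{1386}$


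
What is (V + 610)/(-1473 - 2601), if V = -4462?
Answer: 642/679 ≈ 0.94551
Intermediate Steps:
(V + 610)/(-1473 - 2601) = (-4462 + 610)/(-1473 - 2601) = -3852/(-4074) = -3852*(-1/4074) = 642/679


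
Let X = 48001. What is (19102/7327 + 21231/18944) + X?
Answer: 6663185254513/138802688 ≈ 48005.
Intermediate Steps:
(19102/7327 + 21231/18944) + X = (19102/7327 + 21231/18944) + 48001 = 517427825/138802688 + 48001 = 6663185254513/138802688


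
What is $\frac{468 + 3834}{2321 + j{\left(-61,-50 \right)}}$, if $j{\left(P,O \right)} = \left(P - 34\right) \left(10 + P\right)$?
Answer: $\frac{2151}{3583} \approx 0.60034$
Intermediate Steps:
$j{\left(P,O \right)} = \left(-34 + P\right) \left(10 + P\right)$
$\frac{468 + 3834}{2321 + j{\left(-61,-50 \right)}} = \frac{468 + 3834}{2321 - \left(-1124 - 3721\right)} = \frac{4302}{2321 + \left(-340 + 3721 + 1464\right)} = \frac{4302}{2321 + 4845} = \frac{4302}{7166} = 4302 \cdot \frac{1}{7166} = \frac{2151}{3583}$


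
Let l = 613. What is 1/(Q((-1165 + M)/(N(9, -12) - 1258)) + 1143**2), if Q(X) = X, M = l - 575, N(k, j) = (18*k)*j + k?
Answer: 3193/4171492784 ≈ 7.6543e-7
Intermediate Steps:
N(k, j) = k + 18*j*k (N(k, j) = 18*j*k + k = k + 18*j*k)
M = 38 (M = 613 - 575 = 38)
1/(Q((-1165 + M)/(N(9, -12) - 1258)) + 1143**2) = 1/((-1165 + 38)/(9*(1 + 18*(-12)) - 1258) + 1143**2) = 1/(-1127/(9*(1 - 216) - 1258) + 1306449) = 1/(-1127/(9*(-215) - 1258) + 1306449) = 1/(-1127/(-1935 - 1258) + 1306449) = 1/(-1127/(-3193) + 1306449) = 1/(-1127*(-1/3193) + 1306449) = 1/(1127/3193 + 1306449) = 1/(4171492784/3193) = 3193/4171492784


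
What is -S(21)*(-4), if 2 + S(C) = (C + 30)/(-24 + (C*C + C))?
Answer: -550/73 ≈ -7.5342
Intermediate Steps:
S(C) = -2 + (30 + C)/(-24 + C + C²) (S(C) = -2 + (C + 30)/(-24 + (C*C + C)) = -2 + (30 + C)/(-24 + (C² + C)) = -2 + (30 + C)/(-24 + (C + C²)) = -2 + (30 + C)/(-24 + C + C²))
-S(21)*(-4) = -(78 - 1*21 - 2*21²)/(-24 + 21 + 21²)*(-4) = -(78 - 21 - 2*441)/(-24 + 21 + 441)*(-4) = -(78 - 21 - 882)/438*(-4) = -(-825)/438*(-4) = -1*(-275/146)*(-4) = (275/146)*(-4) = -550/73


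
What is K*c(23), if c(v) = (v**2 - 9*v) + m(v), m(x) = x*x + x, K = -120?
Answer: -104880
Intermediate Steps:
m(x) = x + x**2 (m(x) = x**2 + x = x + x**2)
c(v) = v**2 - 9*v + v*(1 + v) (c(v) = (v**2 - 9*v) + v*(1 + v) = v**2 - 9*v + v*(1 + v))
K*c(23) = -240*23*(-4 + 23) = -240*23*19 = -120*874 = -104880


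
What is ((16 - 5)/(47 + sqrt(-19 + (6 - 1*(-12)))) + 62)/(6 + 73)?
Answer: 137537/174590 - 11*I/174590 ≈ 0.78777 - 6.3005e-5*I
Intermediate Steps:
((16 - 5)/(47 + sqrt(-19 + (6 - 1*(-12)))) + 62)/(6 + 73) = (11/(47 + sqrt(-19 + (6 + 12))) + 62)/79 = (11/(47 + sqrt(-19 + 18)) + 62)*(1/79) = (11/(47 + sqrt(-1)) + 62)*(1/79) = (11/(47 + I) + 62)*(1/79) = (11*((47 - I)/2210) + 62)*(1/79) = (11*(47 - I)/2210 + 62)*(1/79) = (62 + 11*(47 - I)/2210)*(1/79) = 62/79 + 11*(47 - I)/174590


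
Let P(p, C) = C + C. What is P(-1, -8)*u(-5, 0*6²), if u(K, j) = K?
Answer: 80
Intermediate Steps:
P(p, C) = 2*C
P(-1, -8)*u(-5, 0*6²) = (2*(-8))*(-5) = -16*(-5) = 80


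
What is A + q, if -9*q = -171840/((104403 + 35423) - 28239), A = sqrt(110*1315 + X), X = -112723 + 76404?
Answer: 57280/334761 + sqrt(108331) ≈ 329.31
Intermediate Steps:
X = -36319
A = sqrt(108331) (A = sqrt(110*1315 - 36319) = sqrt(144650 - 36319) = sqrt(108331) ≈ 329.14)
q = 57280/334761 (q = -(-57280)/(3*((104403 + 35423) - 28239)) = -(-57280)/(3*(139826 - 28239)) = -(-57280)/(3*111587) = -1/9*(-171840/111587) = 57280/334761 ≈ 0.17111)
A + q = sqrt(108331) + 57280/334761 = 57280/334761 + sqrt(108331)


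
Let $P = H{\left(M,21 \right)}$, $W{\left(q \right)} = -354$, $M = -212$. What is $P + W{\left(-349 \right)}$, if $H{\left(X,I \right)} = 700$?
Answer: $346$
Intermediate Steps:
$P = 700$
$P + W{\left(-349 \right)} = 700 - 354 = 346$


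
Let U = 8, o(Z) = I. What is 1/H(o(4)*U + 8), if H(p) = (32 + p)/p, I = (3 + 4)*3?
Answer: 11/13 ≈ 0.84615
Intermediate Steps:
I = 21 (I = 7*3 = 21)
o(Z) = 21
H(p) = (32 + p)/p
1/H(o(4)*U + 8) = 1/((32 + (21*8 + 8))/(21*8 + 8)) = 1/((32 + (168 + 8))/(168 + 8)) = 1/((32 + 176)/176) = 1/((1/176)*208) = 1/(13/11) = 11/13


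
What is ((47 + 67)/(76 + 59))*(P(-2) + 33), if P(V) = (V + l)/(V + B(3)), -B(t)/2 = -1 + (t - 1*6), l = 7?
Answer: 3857/135 ≈ 28.570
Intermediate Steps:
B(t) = 14 - 2*t (B(t) = -2*(-1 + (t - 1*6)) = -2*(-1 + (t - 6)) = -2*(-1 + (-6 + t)) = -2*(-7 + t) = 14 - 2*t)
P(V) = (7 + V)/(8 + V) (P(V) = (V + 7)/(V + (14 - 2*3)) = (7 + V)/(V + (14 - 6)) = (7 + V)/(V + 8) = (7 + V)/(8 + V))
((47 + 67)/(76 + 59))*(P(-2) + 33) = ((47 + 67)/(76 + 59))*((7 - 2)/(8 - 2) + 33) = (114/135)*(5/6 + 33) = (114*(1/135))*((⅙)*5 + 33) = 38*(⅚ + 33)/45 = (38/45)*(203/6) = 3857/135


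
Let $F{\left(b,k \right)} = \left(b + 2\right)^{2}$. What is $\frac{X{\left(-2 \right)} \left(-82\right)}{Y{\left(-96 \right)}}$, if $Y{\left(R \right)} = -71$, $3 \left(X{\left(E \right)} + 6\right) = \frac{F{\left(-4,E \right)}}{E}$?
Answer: $- \frac{1640}{213} \approx -7.6995$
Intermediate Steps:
$F{\left(b,k \right)} = \left(2 + b\right)^{2}$
$X{\left(E \right)} = -6 + \frac{4}{3 E}$ ($X{\left(E \right)} = -6 + \frac{\left(2 - 4\right)^{2} \frac{1}{E}}{3} = -6 + \frac{\left(-2\right)^{2} \frac{1}{E}}{3} = -6 + \frac{4 \frac{1}{E}}{3} = -6 + \frac{4}{3 E}$)
$\frac{X{\left(-2 \right)} \left(-82\right)}{Y{\left(-96 \right)}} = \frac{\left(-6 + \frac{4}{3 \left(-2\right)}\right) \left(-82\right)}{-71} = \left(-6 + \frac{4}{3} \left(- \frac{1}{2}\right)\right) \left(-82\right) \left(- \frac{1}{71}\right) = \left(-6 - \frac{2}{3}\right) \left(-82\right) \left(- \frac{1}{71}\right) = \left(- \frac{20}{3}\right) \left(-82\right) \left(- \frac{1}{71}\right) = \frac{1640}{3} \left(- \frac{1}{71}\right) = - \frac{1640}{213}$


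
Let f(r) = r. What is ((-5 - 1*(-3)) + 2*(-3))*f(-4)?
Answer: 32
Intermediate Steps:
((-5 - 1*(-3)) + 2*(-3))*f(-4) = ((-5 - 1*(-3)) + 2*(-3))*(-4) = ((-5 + 3) - 6)*(-4) = (-2 - 6)*(-4) = -8*(-4) = 32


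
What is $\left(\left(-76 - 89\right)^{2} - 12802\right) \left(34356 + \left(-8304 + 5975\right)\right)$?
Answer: $461925421$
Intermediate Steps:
$\left(\left(-76 - 89\right)^{2} - 12802\right) \left(34356 + \left(-8304 + 5975\right)\right) = \left(\left(-165\right)^{2} - 12802\right) \left(34356 - 2329\right) = \left(27225 - 12802\right) 32027 = 14423 \cdot 32027 = 461925421$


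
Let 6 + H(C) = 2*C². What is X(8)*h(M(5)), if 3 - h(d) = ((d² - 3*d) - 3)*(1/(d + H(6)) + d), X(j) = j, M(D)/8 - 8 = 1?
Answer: -65782388/23 ≈ -2.8601e+6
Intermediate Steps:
M(D) = 72 (M(D) = 64 + 8*1 = 64 + 8 = 72)
H(C) = -6 + 2*C²
h(d) = 3 - (d + 1/(66 + d))*(-3 + d² - 3*d) (h(d) = 3 - ((d² - 3*d) - 3)*(1/(d + (-6 + 2*6²)) + d) = 3 - (-3 + d² - 3*d)*(1/(d + (-6 + 2*36)) + d) = 3 - (-3 + d² - 3*d)*(1/(d + (-6 + 72)) + d) = 3 - (-3 + d² - 3*d)*(1/(d + 66) + d) = 3 - (-3 + d² - 3*d)*(1/(66 + d) + d) = 3 - (-3 + d² - 3*d)*(d + 1/(66 + d)) = 3 - (d + 1/(66 + d))*(-3 + d² - 3*d))
X(8)*h(M(5)) = 8*((201 - 1*72⁴ - 63*72³ + 200*72² + 204*72)/(66 + 72)) = 8*((201 - 1*26873856 - 63*373248 + 200*5184 + 14688)/138) = 8*((201 - 26873856 - 23514624 + 1036800 + 14688)/138) = 8*((1/138)*(-49336791)) = 8*(-16445597/46) = -65782388/23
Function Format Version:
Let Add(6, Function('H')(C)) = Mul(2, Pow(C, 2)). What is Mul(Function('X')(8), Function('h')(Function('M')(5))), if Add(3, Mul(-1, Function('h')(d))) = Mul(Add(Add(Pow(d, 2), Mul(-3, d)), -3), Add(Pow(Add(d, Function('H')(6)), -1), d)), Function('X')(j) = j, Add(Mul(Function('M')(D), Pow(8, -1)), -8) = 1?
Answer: Rational(-65782388, 23) ≈ -2.8601e+6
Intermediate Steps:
Function('M')(D) = 72 (Function('M')(D) = Add(64, Mul(8, 1)) = Add(64, 8) = 72)
Function('H')(C) = Add(-6, Mul(2, Pow(C, 2)))
Function('h')(d) = Add(3, Mul(-1, Add(d, Pow(Add(66, d), -1)), Add(-3, Pow(d, 2), Mul(-3, d)))) (Function('h')(d) = Add(3, Mul(-1, Mul(Add(Add(Pow(d, 2), Mul(-3, d)), -3), Add(Pow(Add(d, Add(-6, Mul(2, Pow(6, 2)))), -1), d)))) = Add(3, Mul(-1, Mul(Add(-3, Pow(d, 2), Mul(-3, d)), Add(Pow(Add(d, Add(-6, Mul(2, 36))), -1), d)))) = Add(3, Mul(-1, Mul(Add(-3, Pow(d, 2), Mul(-3, d)), Add(Pow(Add(d, Add(-6, 72)), -1), d)))) = Add(3, Mul(-1, Mul(Add(-3, Pow(d, 2), Mul(-3, d)), Add(Pow(Add(d, 66), -1), d)))) = Add(3, Mul(-1, Mul(Add(-3, Pow(d, 2), Mul(-3, d)), Add(Pow(Add(66, d), -1), d)))) = Add(3, Mul(-1, Mul(Add(-3, Pow(d, 2), Mul(-3, d)), Add(d, Pow(Add(66, d), -1))))) = Add(3, Mul(-1, Mul(Add(d, Pow(Add(66, d), -1)), Add(-3, Pow(d, 2), Mul(-3, d))))) = Add(3, Mul(-1, Add(d, Pow(Add(66, d), -1)), Add(-3, Pow(d, 2), Mul(-3, d)))))
Mul(Function('X')(8), Function('h')(Function('M')(5))) = Mul(8, Mul(Pow(Add(66, 72), -1), Add(201, Mul(-1, Pow(72, 4)), Mul(-63, Pow(72, 3)), Mul(200, Pow(72, 2)), Mul(204, 72)))) = Mul(8, Mul(Pow(138, -1), Add(201, Mul(-1, 26873856), Mul(-63, 373248), Mul(200, 5184), 14688))) = Mul(8, Mul(Rational(1, 138), Add(201, -26873856, -23514624, 1036800, 14688))) = Mul(8, Mul(Rational(1, 138), -49336791)) = Mul(8, Rational(-16445597, 46)) = Rational(-65782388, 23)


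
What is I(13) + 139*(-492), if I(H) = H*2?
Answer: -68362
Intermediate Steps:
I(H) = 2*H
I(13) + 139*(-492) = 2*13 + 139*(-492) = 26 - 68388 = -68362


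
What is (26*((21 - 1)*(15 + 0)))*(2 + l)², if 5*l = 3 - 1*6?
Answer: 15288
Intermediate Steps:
l = -⅗ (l = (3 - 1*6)/5 = (3 - 6)/5 = (⅕)*(-3) = -⅗ ≈ -0.60000)
(26*((21 - 1)*(15 + 0)))*(2 + l)² = (26*((21 - 1)*(15 + 0)))*(2 - ⅗)² = (26*(20*15))*(7/5)² = (26*300)*(49/25) = 7800*(49/25) = 15288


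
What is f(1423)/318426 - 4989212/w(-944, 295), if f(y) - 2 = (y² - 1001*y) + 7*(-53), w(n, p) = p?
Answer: -1588517779897/93935670 ≈ -16911.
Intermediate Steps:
f(y) = -369 + y² - 1001*y (f(y) = 2 + ((y² - 1001*y) + 7*(-53)) = 2 + ((y² - 1001*y) - 371) = 2 + (-371 + y² - 1001*y) = -369 + y² - 1001*y)
f(1423)/318426 - 4989212/w(-944, 295) = (-369 + 1423² - 1001*1423)/318426 - 4989212/295 = (-369 + 2024929 - 1424423)*(1/318426) - 4989212*1/295 = 600137*(1/318426) - 4989212/295 = 600137/318426 - 4989212/295 = -1588517779897/93935670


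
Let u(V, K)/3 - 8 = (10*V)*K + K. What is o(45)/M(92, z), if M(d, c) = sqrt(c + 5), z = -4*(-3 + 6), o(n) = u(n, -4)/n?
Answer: 1796*I*sqrt(7)/105 ≈ 45.255*I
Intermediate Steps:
u(V, K) = 24 + 3*K + 30*K*V (u(V, K) = 24 + 3*((10*V)*K + K) = 24 + 3*(10*K*V + K) = 24 + 3*(K + 10*K*V) = 24 + (3*K + 30*K*V) = 24 + 3*K + 30*K*V)
o(n) = (12 - 120*n)/n (o(n) = (24 + 3*(-4) + 30*(-4)*n)/n = (24 - 12 - 120*n)/n = (12 - 120*n)/n)
z = -12 (z = -4*3 = -12)
M(d, c) = sqrt(5 + c)
o(45)/M(92, z) = (-120 + 12/45)/(sqrt(5 - 12)) = (-120 + 12*(1/45))/(sqrt(-7)) = (-120 + 4/15)/((I*sqrt(7))) = -(-1796)*I*sqrt(7)/105 = 1796*I*sqrt(7)/105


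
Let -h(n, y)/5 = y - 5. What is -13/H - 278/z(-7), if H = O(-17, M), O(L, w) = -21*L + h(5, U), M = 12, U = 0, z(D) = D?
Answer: 106105/2674 ≈ 39.680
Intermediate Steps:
h(n, y) = 25 - 5*y (h(n, y) = -5*(y - 5) = -5*(-5 + y) = 25 - 5*y)
O(L, w) = 25 - 21*L (O(L, w) = -21*L + (25 - 5*0) = -21*L + (25 + 0) = -21*L + 25 = 25 - 21*L)
H = 382 (H = 25 - 21*(-17) = 25 + 357 = 382)
-13/H - 278/z(-7) = -13/382 - 278/(-7) = -13*1/382 - 278*(-⅐) = -13/382 + 278/7 = 106105/2674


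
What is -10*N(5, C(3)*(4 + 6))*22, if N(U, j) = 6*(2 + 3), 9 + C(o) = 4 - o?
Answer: -6600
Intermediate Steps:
C(o) = -5 - o (C(o) = -9 + (4 - o) = -5 - o)
N(U, j) = 30 (N(U, j) = 6*5 = 30)
-10*N(5, C(3)*(4 + 6))*22 = -10*30*22 = -300*22 = -6600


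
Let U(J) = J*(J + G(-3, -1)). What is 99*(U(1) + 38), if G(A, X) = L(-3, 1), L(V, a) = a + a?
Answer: 4059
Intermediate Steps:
L(V, a) = 2*a
G(A, X) = 2 (G(A, X) = 2*1 = 2)
U(J) = J*(2 + J) (U(J) = J*(J + 2) = J*(2 + J))
99*(U(1) + 38) = 99*(1*(2 + 1) + 38) = 99*(1*3 + 38) = 99*(3 + 38) = 99*41 = 4059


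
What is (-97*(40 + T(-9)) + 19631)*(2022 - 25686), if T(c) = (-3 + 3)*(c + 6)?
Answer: -372731664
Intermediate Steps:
T(c) = 0 (T(c) = 0*(6 + c) = 0)
(-97*(40 + T(-9)) + 19631)*(2022 - 25686) = (-97*(40 + 0) + 19631)*(2022 - 25686) = (-97*40 + 19631)*(-23664) = (-3880 + 19631)*(-23664) = 15751*(-23664) = -372731664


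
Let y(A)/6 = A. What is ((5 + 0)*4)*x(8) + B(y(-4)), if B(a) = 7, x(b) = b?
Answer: 167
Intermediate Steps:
y(A) = 6*A
((5 + 0)*4)*x(8) + B(y(-4)) = ((5 + 0)*4)*8 + 7 = (5*4)*8 + 7 = 20*8 + 7 = 160 + 7 = 167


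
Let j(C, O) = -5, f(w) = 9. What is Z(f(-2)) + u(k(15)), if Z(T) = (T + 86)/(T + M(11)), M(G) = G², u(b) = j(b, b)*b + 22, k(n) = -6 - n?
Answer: 3321/26 ≈ 127.73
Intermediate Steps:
u(b) = 22 - 5*b (u(b) = -5*b + 22 = 22 - 5*b)
Z(T) = (86 + T)/(121 + T) (Z(T) = (T + 86)/(T + 11²) = (86 + T)/(T + 121) = (86 + T)/(121 + T))
Z(f(-2)) + u(k(15)) = (86 + 9)/(121 + 9) + (22 - 5*(-6 - 1*15)) = 95/130 + (22 - 5*(-6 - 15)) = (1/130)*95 + (22 - 5*(-21)) = 19/26 + (22 + 105) = 19/26 + 127 = 3321/26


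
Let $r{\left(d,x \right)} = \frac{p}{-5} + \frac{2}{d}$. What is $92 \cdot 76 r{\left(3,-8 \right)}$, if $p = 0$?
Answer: $\frac{13984}{3} \approx 4661.3$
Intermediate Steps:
$r{\left(d,x \right)} = \frac{2}{d}$ ($r{\left(d,x \right)} = \frac{0}{-5} + \frac{2}{d} = 0 \left(- \frac{1}{5}\right) + \frac{2}{d} = 0 + \frac{2}{d} = \frac{2}{d}$)
$92 \cdot 76 r{\left(3,-8 \right)} = 92 \cdot 76 \cdot \frac{2}{3} = 6992 \cdot 2 \cdot \frac{1}{3} = 6992 \cdot \frac{2}{3} = \frac{13984}{3}$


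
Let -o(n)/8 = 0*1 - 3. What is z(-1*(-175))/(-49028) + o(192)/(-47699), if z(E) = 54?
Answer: -1876209/1169293286 ≈ -0.0016046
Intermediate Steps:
o(n) = 24 (o(n) = -8*(0*1 - 3) = -8*(0 - 3) = -8*(-3) = 24)
z(-1*(-175))/(-49028) + o(192)/(-47699) = 54/(-49028) + 24/(-47699) = 54*(-1/49028) + 24*(-1/47699) = -27/24514 - 24/47699 = -1876209/1169293286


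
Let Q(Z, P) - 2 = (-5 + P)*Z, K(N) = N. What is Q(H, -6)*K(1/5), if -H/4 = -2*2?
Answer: -174/5 ≈ -34.800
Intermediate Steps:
H = 16 (H = -(-8)*2 = -4*(-4) = 16)
Q(Z, P) = 2 + Z*(-5 + P) (Q(Z, P) = 2 + (-5 + P)*Z = 2 + Z*(-5 + P))
Q(H, -6)*K(1/5) = (2 - 5*16 - 6*16)/5 = (2 - 80 - 96)*(1/5) = -174*1/5 = -174/5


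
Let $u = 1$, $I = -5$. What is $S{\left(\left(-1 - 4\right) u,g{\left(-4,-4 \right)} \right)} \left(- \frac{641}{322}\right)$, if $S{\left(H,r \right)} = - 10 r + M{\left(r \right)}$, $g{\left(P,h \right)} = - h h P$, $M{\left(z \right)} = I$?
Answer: $\frac{413445}{322} \approx 1284.0$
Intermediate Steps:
$M{\left(z \right)} = -5$
$g{\left(P,h \right)} = - P h^{2}$ ($g{\left(P,h \right)} = - h^{2} P = - P h^{2}$)
$S{\left(H,r \right)} = -5 - 10 r$ ($S{\left(H,r \right)} = - 10 r - 5 = -5 - 10 r$)
$S{\left(\left(-1 - 4\right) u,g{\left(-4,-4 \right)} \right)} \left(- \frac{641}{322}\right) = \left(-5 - 10 \left(\left(-1\right) \left(-4\right) \left(-4\right)^{2}\right)\right) \left(- \frac{641}{322}\right) = \left(-5 - 10 \left(\left(-1\right) \left(-4\right) 16\right)\right) \left(\left(-641\right) \frac{1}{322}\right) = \left(-5 - 640\right) \left(- \frac{641}{322}\right) = \left(-645\right) \left(- \frac{641}{322}\right) = \frac{413445}{322}$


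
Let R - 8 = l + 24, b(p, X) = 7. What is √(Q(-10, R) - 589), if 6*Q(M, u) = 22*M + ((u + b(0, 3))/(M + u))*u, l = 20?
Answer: 5*I*√10822/21 ≈ 24.769*I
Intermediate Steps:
R = 52 (R = 8 + (20 + 24) = 8 + 44 = 52)
Q(M, u) = 11*M/3 + u*(7 + u)/(6*(M + u)) (Q(M, u) = (22*M + ((u + 7)/(M + u))*u)/6 = (22*M + ((7 + u)/(M + u))*u)/6 = (22*M + u*(7 + u)/(M + u))/6 = 11*M/3 + u*(7 + u)/(6*(M + u)))
√(Q(-10, R) - 589) = √((52² + 7*52 + 22*(-10)² + 22*(-10)*52)/(6*(-10 + 52)) - 589) = √((⅙)*(2704 + 364 + 22*100 - 11440)/42 - 589) = √((⅙)*(1/42)*(2704 + 364 + 2200 - 11440) - 589) = √((⅙)*(1/42)*(-6172) - 589) = √(-1543/63 - 589) = √(-38650/63) = 5*I*√10822/21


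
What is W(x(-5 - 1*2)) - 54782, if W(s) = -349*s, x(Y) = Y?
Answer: -52339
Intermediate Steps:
W(x(-5 - 1*2)) - 54782 = -349*(-5 - 1*2) - 54782 = -349*(-5 - 2) - 54782 = -349*(-7) - 54782 = 2443 - 54782 = -52339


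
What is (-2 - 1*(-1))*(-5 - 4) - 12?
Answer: -3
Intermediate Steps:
(-2 - 1*(-1))*(-5 - 4) - 12 = (-2 + 1)*(-9) - 12 = -1*(-9) - 12 = 9 - 12 = -3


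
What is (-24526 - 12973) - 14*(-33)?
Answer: -37037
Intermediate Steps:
(-24526 - 12973) - 14*(-33) = -37499 + 462 = -37037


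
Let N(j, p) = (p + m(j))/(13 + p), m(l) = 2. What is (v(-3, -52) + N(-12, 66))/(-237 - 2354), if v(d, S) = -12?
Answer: 880/204689 ≈ 0.0042992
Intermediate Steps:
N(j, p) = (2 + p)/(13 + p) (N(j, p) = (p + 2)/(13 + p) = (2 + p)/(13 + p))
(v(-3, -52) + N(-12, 66))/(-237 - 2354) = (-12 + (2 + 66)/(13 + 66))/(-237 - 2354) = (-12 + 68/79)/(-2591) = (-12 + (1/79)*68)*(-1/2591) = (-12 + 68/79)*(-1/2591) = -880/79*(-1/2591) = 880/204689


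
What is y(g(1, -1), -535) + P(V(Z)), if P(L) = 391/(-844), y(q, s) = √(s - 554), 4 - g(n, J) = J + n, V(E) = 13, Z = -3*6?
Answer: -391/844 + 33*I ≈ -0.46327 + 33.0*I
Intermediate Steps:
Z = -18
g(n, J) = 4 - J - n (g(n, J) = 4 - (J + n) = 4 + (-J - n) = 4 - J - n)
y(q, s) = √(-554 + s)
P(L) = -391/844 (P(L) = 391*(-1/844) = -391/844)
y(g(1, -1), -535) + P(V(Z)) = √(-554 - 535) - 391/844 = √(-1089) - 391/844 = 33*I - 391/844 = -391/844 + 33*I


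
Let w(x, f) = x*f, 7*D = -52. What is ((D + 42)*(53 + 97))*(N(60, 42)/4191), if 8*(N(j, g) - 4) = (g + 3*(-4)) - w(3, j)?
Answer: -16225/889 ≈ -18.251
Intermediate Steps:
D = -52/7 (D = (1/7)*(-52) = -52/7 ≈ -7.4286)
w(x, f) = f*x
N(j, g) = 5/2 - 3*j/8 + g/8 (N(j, g) = 4 + ((g + 3*(-4)) - j*3)/8 = 4 + ((g - 12) - 3*j)/8 = 4 + ((-12 + g) - 3*j)/8 = 4 + (-12 + g - 3*j)/8 = 4 + (-3/2 - 3*j/8 + g/8) = 5/2 - 3*j/8 + g/8)
((D + 42)*(53 + 97))*(N(60, 42)/4191) = ((-52/7 + 42)*(53 + 97))*((5/2 - 3/8*60 + (1/8)*42)/4191) = ((242/7)*150)*((5/2 - 45/2 + 21/4)*(1/4191)) = 36300*(-59/4*1/4191)/7 = (36300/7)*(-59/16764) = -16225/889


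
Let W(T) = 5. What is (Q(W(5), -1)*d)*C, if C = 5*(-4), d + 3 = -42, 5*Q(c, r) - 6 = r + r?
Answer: 720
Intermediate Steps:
Q(c, r) = 6/5 + 2*r/5 (Q(c, r) = 6/5 + (r + r)/5 = 6/5 + (2*r)/5 = 6/5 + 2*r/5)
d = -45 (d = -3 - 42 = -45)
C = -20
(Q(W(5), -1)*d)*C = ((6/5 + (⅖)*(-1))*(-45))*(-20) = ((6/5 - ⅖)*(-45))*(-20) = ((⅘)*(-45))*(-20) = -36*(-20) = 720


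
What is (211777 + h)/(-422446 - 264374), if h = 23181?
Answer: -117479/343410 ≈ -0.34210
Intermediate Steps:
(211777 + h)/(-422446 - 264374) = (211777 + 23181)/(-422446 - 264374) = 234958/(-686820) = 234958*(-1/686820) = -117479/343410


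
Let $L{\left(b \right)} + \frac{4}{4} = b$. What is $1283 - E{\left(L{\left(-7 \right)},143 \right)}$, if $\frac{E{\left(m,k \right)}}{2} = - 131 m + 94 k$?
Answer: $-27697$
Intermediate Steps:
$L{\left(b \right)} = -1 + b$
$E{\left(m,k \right)} = - 262 m + 188 k$ ($E{\left(m,k \right)} = 2 \left(- 131 m + 94 k\right) = - 262 m + 188 k$)
$1283 - E{\left(L{\left(-7 \right)},143 \right)} = 1283 - \left(- 262 \left(-1 - 7\right) + 188 \cdot 143\right) = 1283 - \left(\left(-262\right) \left(-8\right) + 26884\right) = 1283 - \left(2096 + 26884\right) = 1283 - 28980 = -27697$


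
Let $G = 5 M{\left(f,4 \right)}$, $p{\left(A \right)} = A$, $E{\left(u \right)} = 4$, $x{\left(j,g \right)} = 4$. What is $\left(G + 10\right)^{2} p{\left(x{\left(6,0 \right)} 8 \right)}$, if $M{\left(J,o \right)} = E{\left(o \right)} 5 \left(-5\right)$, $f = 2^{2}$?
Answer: $7683200$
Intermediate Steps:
$f = 4$
$M{\left(J,o \right)} = -100$ ($M{\left(J,o \right)} = 4 \cdot 5 \left(-5\right) = 20 \left(-5\right) = -100$)
$G = -500$ ($G = 5 \left(-100\right) = -500$)
$\left(G + 10\right)^{2} p{\left(x{\left(6,0 \right)} 8 \right)} = \left(-500 + 10\right)^{2} \cdot 4 \cdot 8 = \left(-490\right)^{2} \cdot 32 = 240100 \cdot 32 = 7683200$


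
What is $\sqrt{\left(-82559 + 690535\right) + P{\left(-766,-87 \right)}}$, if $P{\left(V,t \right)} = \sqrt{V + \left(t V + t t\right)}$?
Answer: $\sqrt{607976 + \sqrt{73445}} \approx 779.9$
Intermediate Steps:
$P{\left(V,t \right)} = \sqrt{V + t^{2} + V t}$ ($P{\left(V,t \right)} = \sqrt{V + \left(V t + t^{2}\right)} = \sqrt{V + \left(t^{2} + V t\right)} = \sqrt{V + t^{2} + V t}$)
$\sqrt{\left(-82559 + 690535\right) + P{\left(-766,-87 \right)}} = \sqrt{\left(-82559 + 690535\right) + \sqrt{-766 + \left(-87\right)^{2} - -66642}} = \sqrt{607976 + \sqrt{-766 + 7569 + 66642}} = \sqrt{607976 + \sqrt{73445}}$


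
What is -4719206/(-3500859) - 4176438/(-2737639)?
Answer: 27540602954876/9584088131901 ≈ 2.8736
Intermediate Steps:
-4719206/(-3500859) - 4176438/(-2737639) = -4719206*(-1/3500859) - 4176438*(-1/2737639) = 4719206/3500859 + 4176438/2737639 = 27540602954876/9584088131901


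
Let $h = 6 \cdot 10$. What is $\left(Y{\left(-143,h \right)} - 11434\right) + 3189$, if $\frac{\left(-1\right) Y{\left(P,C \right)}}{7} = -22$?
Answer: $-8091$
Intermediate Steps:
$h = 60$
$Y{\left(P,C \right)} = 154$ ($Y{\left(P,C \right)} = \left(-7\right) \left(-22\right) = 154$)
$\left(Y{\left(-143,h \right)} - 11434\right) + 3189 = \left(154 - 11434\right) + 3189 = -11280 + 3189 = -8091$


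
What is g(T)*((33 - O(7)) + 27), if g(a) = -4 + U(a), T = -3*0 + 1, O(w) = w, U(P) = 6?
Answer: 106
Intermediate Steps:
T = 1 (T = 0 + 1 = 1)
g(a) = 2 (g(a) = -4 + 6 = 2)
g(T)*((33 - O(7)) + 27) = 2*((33 - 1*7) + 27) = 2*((33 - 7) + 27) = 2*(26 + 27) = 2*53 = 106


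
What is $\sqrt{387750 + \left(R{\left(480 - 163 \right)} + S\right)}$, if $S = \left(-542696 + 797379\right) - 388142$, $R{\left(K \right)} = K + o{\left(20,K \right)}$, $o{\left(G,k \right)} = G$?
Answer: $6 \sqrt{7073} \approx 504.61$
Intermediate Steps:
$R{\left(K \right)} = 20 + K$ ($R{\left(K \right)} = K + 20 = 20 + K$)
$S = -133459$ ($S = 254683 - 388142 = -133459$)
$\sqrt{387750 + \left(R{\left(480 - 163 \right)} + S\right)} = \sqrt{387750 + \left(\left(20 + \left(480 - 163\right)\right) - 133459\right)} = \sqrt{387750 + \left(\left(20 + 317\right) - 133459\right)} = \sqrt{387750 + \left(337 - 133459\right)} = \sqrt{387750 - 133122} = \sqrt{254628} = 6 \sqrt{7073}$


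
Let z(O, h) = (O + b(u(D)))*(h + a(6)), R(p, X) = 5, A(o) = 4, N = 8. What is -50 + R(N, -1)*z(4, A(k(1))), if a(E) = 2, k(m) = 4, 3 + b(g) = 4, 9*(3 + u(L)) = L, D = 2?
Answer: 100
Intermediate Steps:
u(L) = -3 + L/9
b(g) = 1 (b(g) = -3 + 4 = 1)
z(O, h) = (1 + O)*(2 + h) (z(O, h) = (O + 1)*(h + 2) = (1 + O)*(2 + h))
-50 + R(N, -1)*z(4, A(k(1))) = -50 + 5*(2 + 4 + 2*4 + 4*4) = -50 + 5*(2 + 4 + 8 + 16) = -50 + 5*30 = -50 + 150 = 100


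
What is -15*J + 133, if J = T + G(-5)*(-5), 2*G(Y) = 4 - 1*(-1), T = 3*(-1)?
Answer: 731/2 ≈ 365.50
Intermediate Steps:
T = -3
G(Y) = 5/2 (G(Y) = (4 - 1*(-1))/2 = (4 + 1)/2 = (½)*5 = 5/2)
J = -31/2 (J = -3 + (5/2)*(-5) = -3 - 25/2 = -31/2 ≈ -15.500)
-15*J + 133 = -15*(-31/2) + 133 = 465/2 + 133 = 731/2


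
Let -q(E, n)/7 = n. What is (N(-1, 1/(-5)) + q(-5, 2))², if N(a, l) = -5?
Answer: 361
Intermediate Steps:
q(E, n) = -7*n
(N(-1, 1/(-5)) + q(-5, 2))² = (-5 - 7*2)² = (-5 - 14)² = (-19)² = 361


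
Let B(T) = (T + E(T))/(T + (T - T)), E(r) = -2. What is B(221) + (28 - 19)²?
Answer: 18120/221 ≈ 81.991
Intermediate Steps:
B(T) = (-2 + T)/T (B(T) = (T - 2)/(T + (T - T)) = (-2 + T)/(T + 0) = (-2 + T)/T)
B(221) + (28 - 19)² = (-2 + 221)/221 + (28 - 19)² = (1/221)*219 + 9² = 219/221 + 81 = 18120/221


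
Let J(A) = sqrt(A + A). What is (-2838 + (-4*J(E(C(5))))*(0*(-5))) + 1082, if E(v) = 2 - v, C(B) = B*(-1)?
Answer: -1756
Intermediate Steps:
C(B) = -B
J(A) = sqrt(2)*sqrt(A) (J(A) = sqrt(2*A) = sqrt(2)*sqrt(A))
(-2838 + (-4*J(E(C(5))))*(0*(-5))) + 1082 = (-2838 + (-4*sqrt(2)*sqrt(2 - (-1)*5))*(0*(-5))) + 1082 = (-2838 - 4*sqrt(2)*sqrt(2 - 1*(-5))*0) + 1082 = (-2838 - 4*sqrt(2)*sqrt(2 + 5)*0) + 1082 = (-2838 - 4*sqrt(2)*sqrt(7)*0) + 1082 = (-2838 - 4*sqrt(14)*0) + 1082 = (-2838 + 0) + 1082 = -2838 + 1082 = -1756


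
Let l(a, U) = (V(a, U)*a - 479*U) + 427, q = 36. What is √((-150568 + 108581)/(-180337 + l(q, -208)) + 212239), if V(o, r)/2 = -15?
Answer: 3*√156093301046838/81358 ≈ 460.69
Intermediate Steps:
V(o, r) = -30 (V(o, r) = 2*(-15) = -30)
l(a, U) = 427 - 479*U - 30*a (l(a, U) = (-30*a - 479*U) + 427 = (-479*U - 30*a) + 427 = 427 - 479*U - 30*a)
√((-150568 + 108581)/(-180337 + l(q, -208)) + 212239) = √((-150568 + 108581)/(-180337 + (427 - 479*(-208) - 30*36)) + 212239) = √(-41987/(-180337 + (427 + 99632 - 1080)) + 212239) = √(-41987/(-180337 + 98979) + 212239) = √(-41987/(-81358) + 212239) = √(-41987*(-1/81358) + 212239) = √(41987/81358 + 212239) = √(17267382549/81358) = 3*√156093301046838/81358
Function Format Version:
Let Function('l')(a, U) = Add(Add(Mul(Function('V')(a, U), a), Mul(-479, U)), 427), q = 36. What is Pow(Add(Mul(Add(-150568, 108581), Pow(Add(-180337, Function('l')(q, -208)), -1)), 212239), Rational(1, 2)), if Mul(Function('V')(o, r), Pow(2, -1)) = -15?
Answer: Mul(Rational(3, 81358), Pow(156093301046838, Rational(1, 2))) ≈ 460.69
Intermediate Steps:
Function('V')(o, r) = -30 (Function('V')(o, r) = Mul(2, -15) = -30)
Function('l')(a, U) = Add(427, Mul(-479, U), Mul(-30, a)) (Function('l')(a, U) = Add(Add(Mul(-30, a), Mul(-479, U)), 427) = Add(Add(Mul(-479, U), Mul(-30, a)), 427) = Add(427, Mul(-479, U), Mul(-30, a)))
Pow(Add(Mul(Add(-150568, 108581), Pow(Add(-180337, Function('l')(q, -208)), -1)), 212239), Rational(1, 2)) = Pow(Add(Mul(Add(-150568, 108581), Pow(Add(-180337, Add(427, Mul(-479, -208), Mul(-30, 36))), -1)), 212239), Rational(1, 2)) = Pow(Add(Mul(-41987, Pow(Add(-180337, Add(427, 99632, -1080)), -1)), 212239), Rational(1, 2)) = Pow(Add(Mul(-41987, Pow(Add(-180337, 98979), -1)), 212239), Rational(1, 2)) = Pow(Add(Mul(-41987, Pow(-81358, -1)), 212239), Rational(1, 2)) = Pow(Add(Mul(-41987, Rational(-1, 81358)), 212239), Rational(1, 2)) = Pow(Add(Rational(41987, 81358), 212239), Rational(1, 2)) = Pow(Rational(17267382549, 81358), Rational(1, 2)) = Mul(Rational(3, 81358), Pow(156093301046838, Rational(1, 2)))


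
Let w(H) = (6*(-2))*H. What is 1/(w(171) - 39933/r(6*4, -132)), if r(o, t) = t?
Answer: -44/76977 ≈ -0.00057160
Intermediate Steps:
w(H) = -12*H
1/(w(171) - 39933/r(6*4, -132)) = 1/(-12*171 - 39933/(-132)) = 1/(-2052 - 39933*(-1/132)) = 1/(-2052 + 13311/44) = 1/(-76977/44) = -44/76977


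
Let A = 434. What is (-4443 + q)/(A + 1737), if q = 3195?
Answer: -96/167 ≈ -0.57485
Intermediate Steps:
(-4443 + q)/(A + 1737) = (-4443 + 3195)/(434 + 1737) = -1248/2171 = -1248*1/2171 = -96/167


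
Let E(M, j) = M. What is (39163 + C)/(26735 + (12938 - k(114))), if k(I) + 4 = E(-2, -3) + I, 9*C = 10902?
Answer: 121123/118695 ≈ 1.0205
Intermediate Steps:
C = 3634/3 (C = (⅑)*10902 = 3634/3 ≈ 1211.3)
k(I) = -6 + I (k(I) = -4 + (-2 + I) = -6 + I)
(39163 + C)/(26735 + (12938 - k(114))) = (39163 + 3634/3)/(26735 + (12938 - (-6 + 114))) = 121123/(3*(26735 + (12938 - 1*108))) = 121123/(3*(26735 + (12938 - 108))) = 121123/(3*(26735 + 12830)) = (121123/3)/39565 = (121123/3)*(1/39565) = 121123/118695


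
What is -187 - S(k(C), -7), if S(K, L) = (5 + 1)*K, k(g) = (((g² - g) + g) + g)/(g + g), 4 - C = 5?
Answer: -187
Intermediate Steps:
C = -1 (C = 4 - 1*5 = 4 - 5 = -1)
k(g) = (g + g²)/(2*g) (k(g) = (g² + g)/((2*g)) = (g + g²)*(1/(2*g)) = (g + g²)/(2*g))
S(K, L) = 6*K
-187 - S(k(C), -7) = -187 - 6*(½ + (½)*(-1)) = -187 - 6*(½ - ½) = -187 - 6*0 = -187 - 1*0 = -187 + 0 = -187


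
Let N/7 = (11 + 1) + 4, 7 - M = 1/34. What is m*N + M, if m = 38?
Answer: 144941/34 ≈ 4263.0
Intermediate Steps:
M = 237/34 (M = 7 - 1/34 = 237/34 ≈ 6.9706)
N = 112 (N = 7*((11 + 1) + 4) = 7*(12 + 4) = 7*16 = 112)
m*N + M = 38*112 + 237/34 = 4256 + 237/34 = 144941/34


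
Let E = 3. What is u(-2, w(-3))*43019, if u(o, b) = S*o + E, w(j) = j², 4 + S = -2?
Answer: 645285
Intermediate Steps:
S = -6 (S = -4 - 2 = -6)
u(o, b) = 3 - 6*o (u(o, b) = -6*o + 3 = 3 - 6*o)
u(-2, w(-3))*43019 = (3 - 6*(-2))*43019 = (3 + 12)*43019 = 15*43019 = 645285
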